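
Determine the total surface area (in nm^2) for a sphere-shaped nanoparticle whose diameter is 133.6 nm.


Radius r = 133.6/2 = 66.8 nm
Surface area SA = 4 * pi * r^2
SA = 4 * pi * (66.8)^2
SA = 56074.16 nm^2

56074.16


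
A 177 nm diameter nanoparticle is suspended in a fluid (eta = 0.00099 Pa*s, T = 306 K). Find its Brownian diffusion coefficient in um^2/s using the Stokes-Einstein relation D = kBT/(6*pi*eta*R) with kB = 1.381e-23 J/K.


Radius R = 177/2 = 88.5 nm = 8.85e-08 m
D = kB*T / (6*pi*eta*R)
D = 1.381e-23 * 306 / (6 * pi * 0.00099 * 8.85e-08)
D = 2.5588e-12 m^2/s = 2.559 um^2/s

2.559


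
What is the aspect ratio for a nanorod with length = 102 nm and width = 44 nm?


Aspect ratio AR = length / diameter
AR = 102 / 44
AR = 2.32

2.32


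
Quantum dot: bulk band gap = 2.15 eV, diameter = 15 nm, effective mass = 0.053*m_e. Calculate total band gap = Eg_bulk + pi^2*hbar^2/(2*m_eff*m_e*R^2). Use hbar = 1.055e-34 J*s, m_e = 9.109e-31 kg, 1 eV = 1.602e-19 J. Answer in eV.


Radius R = 15/2 nm = 7.5e-09 m
Confinement energy dE = pi^2 * hbar^2 / (2 * m_eff * m_e * R^2)
dE = pi^2 * (1.055e-34)^2 / (2 * 0.053 * 9.109e-31 * (7.5e-09)^2) J, divided by 1.602e-19 J/eV
dE = 0.1263 eV
Total band gap = E_g(bulk) + dE = 2.15 + 0.1263 = 2.2763 eV

2.2763


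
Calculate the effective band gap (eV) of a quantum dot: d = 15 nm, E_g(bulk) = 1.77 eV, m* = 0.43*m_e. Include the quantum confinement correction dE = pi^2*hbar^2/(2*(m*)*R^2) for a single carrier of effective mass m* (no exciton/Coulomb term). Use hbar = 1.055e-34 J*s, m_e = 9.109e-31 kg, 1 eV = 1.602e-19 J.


Radius R = 15/2 nm = 7.5e-09 m
Confinement energy dE = pi^2 * hbar^2 / (2 * m_eff * m_e * R^2)
dE = pi^2 * (1.055e-34)^2 / (2 * 0.43 * 9.109e-31 * (7.5e-09)^2) J, divided by 1.602e-19 J/eV
dE = 0.0156 eV
Total band gap = E_g(bulk) + dE = 1.77 + 0.0156 = 1.7856 eV

1.7856


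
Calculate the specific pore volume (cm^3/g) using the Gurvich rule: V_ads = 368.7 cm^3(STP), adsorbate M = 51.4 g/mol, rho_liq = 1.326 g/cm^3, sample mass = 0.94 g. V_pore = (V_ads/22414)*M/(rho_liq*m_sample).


Moles adsorbed n = V_ads / 22414 = 368.7 / 22414 = 1.644954e-02 mol
Liquid volume V_liq = n * M / rho_liq = 1.644954e-02 * 51.4 / 1.326 = 0.63764 cm^3
Specific pore volume V_pore = V_liq / m_sample = 0.63764 / 0.94
V_pore = 0.6783 cm^3/g

0.6783


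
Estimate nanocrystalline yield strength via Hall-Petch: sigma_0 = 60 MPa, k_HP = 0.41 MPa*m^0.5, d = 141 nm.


d = 141 nm = 1.41e-07 m
sqrt(d) = 0.0003754997
Hall-Petch contribution = k / sqrt(d) = 0.41 / 0.0003754997 = 1091.9 MPa
sigma = sigma_0 + k/sqrt(d) = 60 + 1091.9 = 1151.9 MPa

1151.9


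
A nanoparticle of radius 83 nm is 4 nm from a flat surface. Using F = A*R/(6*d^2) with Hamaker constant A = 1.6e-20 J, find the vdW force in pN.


Convert to SI: R = 83 nm = 8.3e-08 m, d = 4 nm = 4e-09 m
F = A * R / (6 * d^2)
F = 1.6e-20 * 8.3e-08 / (6 * (4e-09)^2)
F = 1.38333e-11 N = 13.833 pN

13.833


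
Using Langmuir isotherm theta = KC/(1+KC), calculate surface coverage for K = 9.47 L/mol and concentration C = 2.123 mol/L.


Langmuir isotherm: theta = K*C / (1 + K*C)
K*C = 9.47 * 2.123 = 20.10481
theta = 20.10481 / (1 + 20.10481) = 20.10481 / 21.10481
theta = 0.9526

0.9526


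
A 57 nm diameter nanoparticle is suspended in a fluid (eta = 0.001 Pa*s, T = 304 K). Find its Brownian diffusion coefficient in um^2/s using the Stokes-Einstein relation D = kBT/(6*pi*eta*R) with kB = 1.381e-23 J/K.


Radius R = 57/2 = 28.5 nm = 2.85e-08 m
D = kB*T / (6*pi*eta*R)
D = 1.381e-23 * 304 / (6 * pi * 0.001 * 2.85e-08)
D = 7.81486e-12 m^2/s = 7.815 um^2/s

7.815


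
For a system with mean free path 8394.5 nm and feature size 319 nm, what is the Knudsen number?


Knudsen number Kn = lambda / L
Kn = 8394.5 / 319
Kn = 26.315

26.315


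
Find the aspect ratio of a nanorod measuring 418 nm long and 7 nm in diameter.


Aspect ratio AR = length / diameter
AR = 418 / 7
AR = 59.71

59.71


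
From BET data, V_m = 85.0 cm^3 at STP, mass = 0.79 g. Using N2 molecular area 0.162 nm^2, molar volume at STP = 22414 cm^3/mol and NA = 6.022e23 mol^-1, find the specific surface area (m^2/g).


Number of moles in monolayer = V_m / 22414 = 85.0 / 22414 = 0.00379227
Number of molecules = moles * NA = 0.00379227 * 6.022e23
SA = molecules * sigma / mass
SA = (85.0 / 22414) * 6.022e23 * 0.162e-18 / 0.79
SA = 468.3 m^2/g

468.3


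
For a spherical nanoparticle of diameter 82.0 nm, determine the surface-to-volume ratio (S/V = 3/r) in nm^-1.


Radius r = 82.0/2 = 41 nm
S/V = 3 / r = 3 / 41
S/V = 0.0732 nm^-1

0.0732


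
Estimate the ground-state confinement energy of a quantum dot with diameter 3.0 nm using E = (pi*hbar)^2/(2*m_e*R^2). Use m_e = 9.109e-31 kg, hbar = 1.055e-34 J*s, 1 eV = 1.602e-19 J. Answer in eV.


Radius R = 3.0/2 = 1.5 nm = 1.5e-09 m
E = (pi * 1.055e-34)^2 / (2 * 9.109e-31 * (1.5e-09)^2)
E(J) = 2.67992e-20
E = E(J) / 1.602e-19 = 0.1673 eV

0.1673


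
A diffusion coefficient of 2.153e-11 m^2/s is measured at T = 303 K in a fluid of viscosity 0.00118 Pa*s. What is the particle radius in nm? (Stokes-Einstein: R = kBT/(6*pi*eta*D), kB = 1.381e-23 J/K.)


Stokes-Einstein: R = kB*T / (6*pi*eta*D)
R = 1.381e-23 * 303 / (6 * pi * 0.00118 * 2.153e-11)
R = 8.73794e-09 m = 8.74 nm

8.74


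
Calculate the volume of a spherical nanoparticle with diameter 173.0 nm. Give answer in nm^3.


Radius r = 173.0/2 = 86.5 nm
Volume V = (4/3) * pi * r^3
V = (4/3) * pi * (86.5)^3
V = 2711046.28 nm^3

2711046.28


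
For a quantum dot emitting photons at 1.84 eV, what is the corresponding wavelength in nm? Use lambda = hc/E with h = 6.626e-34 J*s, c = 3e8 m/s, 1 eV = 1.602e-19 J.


Convert energy: E = 1.84 eV = 1.84 * 1.602e-19 = 2.94768e-19 J
lambda = h*c / E = 6.626e-34 * 3e8 / 2.94768e-19
lambda = 6.74361e-07 m = 674.4 nm

674.4


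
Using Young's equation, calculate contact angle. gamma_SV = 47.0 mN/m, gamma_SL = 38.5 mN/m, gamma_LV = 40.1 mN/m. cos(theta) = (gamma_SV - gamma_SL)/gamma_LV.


cos(theta) = (gamma_SV - gamma_SL) / gamma_LV
cos(theta) = (47.0 - 38.5) / 40.1
cos(theta) = 0.21197
theta = arccos(0.21197) = 77.76 degrees

77.76


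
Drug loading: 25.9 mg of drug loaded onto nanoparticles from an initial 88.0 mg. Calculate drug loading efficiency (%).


Drug loading efficiency = (drug loaded / drug initial) * 100
DLE = 25.9 / 88.0 * 100
DLE = 0.2943 * 100
DLE = 29.43%

29.43


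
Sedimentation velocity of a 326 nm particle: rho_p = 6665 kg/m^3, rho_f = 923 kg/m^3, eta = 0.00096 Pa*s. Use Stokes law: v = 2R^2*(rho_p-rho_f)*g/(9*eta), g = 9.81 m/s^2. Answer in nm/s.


Radius R = 326/2 nm = 1.63e-07 m
Density difference = 6665 - 923 = 5742 kg/m^3
v = 2 * R^2 * (rho_p - rho_f) * g / (9 * eta)
v = 2 * (1.63e-07)^2 * 5742 * 9.81 / (9 * 0.00096)
v = 3.46437e-07 m/s = 346.4365 nm/s

346.4365


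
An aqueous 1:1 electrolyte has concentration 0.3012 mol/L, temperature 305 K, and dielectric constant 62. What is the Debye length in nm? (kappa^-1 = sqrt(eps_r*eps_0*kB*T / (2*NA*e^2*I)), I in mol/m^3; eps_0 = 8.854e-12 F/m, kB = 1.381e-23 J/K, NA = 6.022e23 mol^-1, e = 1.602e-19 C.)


Ionic strength I = 0.3012 * 1^2 * 1000 = 301.2 mol/m^3
kappa^-1 = sqrt(62 * 8.854e-12 * 1.381e-23 * 305 / (2 * 6.022e23 * (1.602e-19)^2 * 301.2))
kappa^-1 = 0.498 nm

0.498


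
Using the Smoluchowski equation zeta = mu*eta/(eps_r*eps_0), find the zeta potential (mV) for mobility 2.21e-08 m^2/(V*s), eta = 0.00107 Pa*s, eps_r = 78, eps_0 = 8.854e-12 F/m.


Smoluchowski equation: zeta = mu * eta / (eps_r * eps_0)
zeta = 2.21e-08 * 0.00107 / (78 * 8.854e-12)
zeta = 0.034241 V = 34.24 mV

34.24


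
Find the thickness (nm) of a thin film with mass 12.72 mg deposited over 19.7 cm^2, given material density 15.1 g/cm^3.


Convert: m = 12.72 mg = 1.2720e-05 kg, A = 19.7 cm^2 = 1.9700e-03 m^2, rho = 15.1 g/cm^3 = 15100 kg/m^3
t = m / (A * rho)
t = 1.2720e-05 / (1.9700e-03 * 15100)
t = 4.2761e-07 m = 427.6 nm

427.6


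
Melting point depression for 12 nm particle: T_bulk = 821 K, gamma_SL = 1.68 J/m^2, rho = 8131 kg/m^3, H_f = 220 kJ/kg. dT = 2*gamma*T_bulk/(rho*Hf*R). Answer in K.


Radius R = 12/2 = 6 nm = 6e-09 m
Convert H_f = 220 kJ/kg = 220000 J/kg
dT = 2 * gamma_SL * T_bulk / (rho * H_f * R)
dT = 2 * 1.68 * 821 / (8131 * 220000 * 6e-09)
dT = 257.0 K

257.0


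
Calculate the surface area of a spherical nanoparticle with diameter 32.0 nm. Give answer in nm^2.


Radius r = 32.0/2 = 16 nm
Surface area SA = 4 * pi * r^2
SA = 4 * pi * (16)^2
SA = 3216.99 nm^2

3216.99


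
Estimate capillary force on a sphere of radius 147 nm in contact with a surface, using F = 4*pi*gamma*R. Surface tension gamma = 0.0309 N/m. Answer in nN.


Convert radius: R = 147 nm = 1.47e-07 m
F = 4 * pi * gamma * R
F = 4 * pi * 0.0309 * 1.47e-07
F = 5.70802e-08 N = 57.0802 nN

57.0802


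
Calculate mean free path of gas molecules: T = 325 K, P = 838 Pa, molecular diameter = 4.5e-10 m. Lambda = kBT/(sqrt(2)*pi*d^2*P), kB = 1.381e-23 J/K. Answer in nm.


Mean free path: lambda = kB*T / (sqrt(2) * pi * d^2 * P)
lambda = 1.381e-23 * 325 / (sqrt(2) * pi * (4.5e-10)^2 * 838)
lambda = 5.9531e-06 m
lambda = 5953.1 nm

5953.1


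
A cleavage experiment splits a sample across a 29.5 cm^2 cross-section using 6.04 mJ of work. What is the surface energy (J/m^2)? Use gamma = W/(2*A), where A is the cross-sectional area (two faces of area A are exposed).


Convert: A = 29.5 cm^2 = 0.00295 m^2, W = 6.04 mJ = 0.00604 J
Cleaving exposes two faces of area A, so total new surface = 2*A and gamma = W / (2*A)
gamma = 0.00604 / (2 * 0.00295)
gamma = 1.024 J/m^2

1.024


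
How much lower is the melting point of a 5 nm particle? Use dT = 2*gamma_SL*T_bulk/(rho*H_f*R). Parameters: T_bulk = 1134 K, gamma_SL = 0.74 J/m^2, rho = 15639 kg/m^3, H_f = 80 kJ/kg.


Radius R = 5/2 = 2.5 nm = 2.5e-09 m
Convert H_f = 80 kJ/kg = 80000 J/kg
dT = 2 * gamma_SL * T_bulk / (rho * H_f * R)
dT = 2 * 0.74 * 1134 / (15639 * 80000 * 2.5e-09)
dT = 536.6 K

536.6


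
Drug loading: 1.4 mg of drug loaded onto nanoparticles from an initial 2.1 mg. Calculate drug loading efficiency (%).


Drug loading efficiency = (drug loaded / drug initial) * 100
DLE = 1.4 / 2.1 * 100
DLE = 0.6667 * 100
DLE = 66.67%

66.67


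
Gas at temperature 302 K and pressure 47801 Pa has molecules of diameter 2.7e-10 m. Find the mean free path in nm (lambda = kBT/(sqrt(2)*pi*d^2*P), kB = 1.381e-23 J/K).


Mean free path: lambda = kB*T / (sqrt(2) * pi * d^2 * P)
lambda = 1.381e-23 * 302 / (sqrt(2) * pi * (2.7e-10)^2 * 47801)
lambda = 2.69384e-07 m
lambda = 269.38 nm

269.38


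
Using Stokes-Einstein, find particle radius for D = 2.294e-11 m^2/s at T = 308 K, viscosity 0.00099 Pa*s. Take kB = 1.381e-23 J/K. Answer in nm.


Stokes-Einstein: R = kB*T / (6*pi*eta*D)
R = 1.381e-23 * 308 / (6 * pi * 0.00099 * 2.294e-11)
R = 9.93607e-09 m = 9.94 nm

9.94


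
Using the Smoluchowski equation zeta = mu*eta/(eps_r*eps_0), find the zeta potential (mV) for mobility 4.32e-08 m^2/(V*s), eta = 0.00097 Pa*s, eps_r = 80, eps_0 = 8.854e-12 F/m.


Smoluchowski equation: zeta = mu * eta / (eps_r * eps_0)
zeta = 4.32e-08 * 0.00097 / (80 * 8.854e-12)
zeta = 0.05916 V = 59.16 mV

59.16


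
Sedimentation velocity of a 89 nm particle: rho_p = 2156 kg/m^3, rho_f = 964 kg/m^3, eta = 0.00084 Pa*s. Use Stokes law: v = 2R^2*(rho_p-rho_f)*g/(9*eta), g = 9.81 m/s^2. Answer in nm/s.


Radius R = 89/2 nm = 4.45e-08 m
Density difference = 2156 - 964 = 1192 kg/m^3
v = 2 * R^2 * (rho_p - rho_f) * g / (9 * eta)
v = 2 * (4.45e-08)^2 * 1192 * 9.81 / (9 * 0.00084)
v = 6.12595e-09 m/s = 6.126 nm/s

6.126


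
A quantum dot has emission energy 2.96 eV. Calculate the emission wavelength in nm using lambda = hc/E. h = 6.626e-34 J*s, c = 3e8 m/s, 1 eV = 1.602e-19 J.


Convert energy: E = 2.96 eV = 2.96 * 1.602e-19 = 4.74192e-19 J
lambda = h*c / E = 6.626e-34 * 3e8 / 4.74192e-19
lambda = 4.19197e-07 m = 419.2 nm

419.2


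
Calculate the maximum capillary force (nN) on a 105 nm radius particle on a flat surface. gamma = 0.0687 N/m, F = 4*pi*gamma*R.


Convert radius: R = 105 nm = 1.05e-07 m
F = 4 * pi * gamma * R
F = 4 * pi * 0.0687 * 1.05e-07
F = 9.06475e-08 N = 90.6475 nN

90.6475


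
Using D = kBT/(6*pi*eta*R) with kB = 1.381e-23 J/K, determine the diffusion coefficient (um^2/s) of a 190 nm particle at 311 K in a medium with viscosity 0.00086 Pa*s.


Radius R = 190/2 = 95 nm = 9.5e-08 m
D = kB*T / (6*pi*eta*R)
D = 1.381e-23 * 311 / (6 * pi * 0.00086 * 9.5e-08)
D = 2.78889e-12 m^2/s = 2.789 um^2/s

2.789


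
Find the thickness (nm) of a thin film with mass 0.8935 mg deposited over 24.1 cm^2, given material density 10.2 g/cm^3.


Convert: m = 0.8935 mg = 8.9350e-07 kg, A = 24.1 cm^2 = 2.4100e-03 m^2, rho = 10.2 g/cm^3 = 10200 kg/m^3
t = m / (A * rho)
t = 8.9350e-07 / (2.4100e-03 * 10200)
t = 3.6348e-08 m = 36.3 nm

36.3


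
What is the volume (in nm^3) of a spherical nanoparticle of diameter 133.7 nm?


Radius r = 133.7/2 = 66.85 nm
Volume V = (4/3) * pi * r^3
V = (4/3) * pi * (66.85)^3
V = 1251390.47 nm^3

1251390.47


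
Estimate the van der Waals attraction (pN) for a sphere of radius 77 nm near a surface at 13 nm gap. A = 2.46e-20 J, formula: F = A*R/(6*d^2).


Convert to SI: R = 77 nm = 7.7e-08 m, d = 13 nm = 1.3e-08 m
F = A * R / (6 * d^2)
F = 2.46e-20 * 7.7e-08 / (6 * (1.3e-08)^2)
F = 1.86805e-12 N = 1.868 pN

1.868


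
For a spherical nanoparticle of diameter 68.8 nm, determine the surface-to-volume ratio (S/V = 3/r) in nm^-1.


Radius r = 68.8/2 = 34.4 nm
S/V = 3 / r = 3 / 34.4
S/V = 0.0872 nm^-1

0.0872


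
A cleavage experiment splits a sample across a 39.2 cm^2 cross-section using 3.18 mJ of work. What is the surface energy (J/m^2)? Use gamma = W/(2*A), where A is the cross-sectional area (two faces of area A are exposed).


Convert: A = 39.2 cm^2 = 0.00392 m^2, W = 3.18 mJ = 0.00318 J
Cleaving exposes two faces of area A, so total new surface = 2*A and gamma = W / (2*A)
gamma = 0.00318 / (2 * 0.00392)
gamma = 0.406 J/m^2

0.406


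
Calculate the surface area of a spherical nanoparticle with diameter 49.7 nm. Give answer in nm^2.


Radius r = 49.7/2 = 24.85 nm
Surface area SA = 4 * pi * r^2
SA = 4 * pi * (24.85)^2
SA = 7760.02 nm^2

7760.02


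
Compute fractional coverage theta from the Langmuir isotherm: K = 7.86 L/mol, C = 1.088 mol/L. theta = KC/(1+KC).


Langmuir isotherm: theta = K*C / (1 + K*C)
K*C = 7.86 * 1.088 = 8.55168
theta = 8.55168 / (1 + 8.55168) = 8.55168 / 9.55168
theta = 0.8953

0.8953


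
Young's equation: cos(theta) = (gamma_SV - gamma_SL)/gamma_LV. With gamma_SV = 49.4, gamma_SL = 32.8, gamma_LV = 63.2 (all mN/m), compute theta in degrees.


cos(theta) = (gamma_SV - gamma_SL) / gamma_LV
cos(theta) = (49.4 - 32.8) / 63.2
cos(theta) = 0.262658
theta = arccos(0.262658) = 74.77 degrees

74.77


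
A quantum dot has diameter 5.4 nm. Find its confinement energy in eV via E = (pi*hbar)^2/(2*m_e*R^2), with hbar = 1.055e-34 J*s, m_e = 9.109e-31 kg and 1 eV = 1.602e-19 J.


Radius R = 5.4/2 = 2.7 nm = 2.7e-09 m
E = (pi * 1.055e-34)^2 / (2 * 9.109e-31 * (2.7e-09)^2)
E(J) = 8.27135e-21
E = E(J) / 1.602e-19 = 0.0516 eV

0.0516


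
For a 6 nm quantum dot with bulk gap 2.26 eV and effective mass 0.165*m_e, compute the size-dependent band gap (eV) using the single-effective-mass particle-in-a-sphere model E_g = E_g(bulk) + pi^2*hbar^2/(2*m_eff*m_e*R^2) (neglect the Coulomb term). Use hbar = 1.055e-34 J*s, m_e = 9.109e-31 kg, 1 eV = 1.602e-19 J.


Radius R = 6/2 nm = 3e-09 m
Confinement energy dE = pi^2 * hbar^2 / (2 * m_eff * m_e * R^2)
dE = pi^2 * (1.055e-34)^2 / (2 * 0.165 * 9.109e-31 * (3e-09)^2) J, divided by 1.602e-19 J/eV
dE = 0.2535 eV
Total band gap = E_g(bulk) + dE = 2.26 + 0.2535 = 2.5135 eV

2.5135


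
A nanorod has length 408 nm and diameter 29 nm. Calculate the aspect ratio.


Aspect ratio AR = length / diameter
AR = 408 / 29
AR = 14.07

14.07


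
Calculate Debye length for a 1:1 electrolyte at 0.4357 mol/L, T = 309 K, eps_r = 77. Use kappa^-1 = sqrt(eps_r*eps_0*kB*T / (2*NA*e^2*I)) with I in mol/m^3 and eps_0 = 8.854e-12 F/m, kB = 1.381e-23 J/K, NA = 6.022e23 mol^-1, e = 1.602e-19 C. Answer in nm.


Ionic strength I = 0.4357 * 1^2 * 1000 = 435.7 mol/m^3
kappa^-1 = sqrt(77 * 8.854e-12 * 1.381e-23 * 309 / (2 * 6.022e23 * (1.602e-19)^2 * 435.7))
kappa^-1 = 0.465 nm

0.465


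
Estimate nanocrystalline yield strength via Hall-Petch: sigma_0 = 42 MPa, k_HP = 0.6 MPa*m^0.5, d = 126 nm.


d = 126 nm = 1.26e-07 m
sqrt(d) = 0.0003549648
Hall-Petch contribution = k / sqrt(d) = 0.6 / 0.0003549648 = 1690.3 MPa
sigma = sigma_0 + k/sqrt(d) = 42 + 1690.3 = 1732.3 MPa

1732.3


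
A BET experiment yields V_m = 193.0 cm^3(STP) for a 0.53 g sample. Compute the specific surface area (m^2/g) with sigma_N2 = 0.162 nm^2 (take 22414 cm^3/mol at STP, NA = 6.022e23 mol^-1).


Number of moles in monolayer = V_m / 22414 = 193.0 / 22414 = 0.00861069
Number of molecules = moles * NA = 0.00861069 * 6.022e23
SA = molecules * sigma / mass
SA = (193.0 / 22414) * 6.022e23 * 0.162e-18 / 0.53
SA = 1585.0 m^2/g

1585.0


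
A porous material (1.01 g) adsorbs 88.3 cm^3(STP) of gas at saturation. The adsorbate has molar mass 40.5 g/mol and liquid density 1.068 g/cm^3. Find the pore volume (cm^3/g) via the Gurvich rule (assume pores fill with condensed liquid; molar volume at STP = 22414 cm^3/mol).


Moles adsorbed n = V_ads / 22414 = 88.3 / 22414 = 3.939502e-03 mol
Liquid volume V_liq = n * M / rho_liq = 3.939502e-03 * 40.5 / 1.068 = 0.14939 cm^3
Specific pore volume V_pore = V_liq / m_sample = 0.14939 / 1.01
V_pore = 0.1479 cm^3/g

0.1479


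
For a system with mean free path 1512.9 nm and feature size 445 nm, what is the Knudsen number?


Knudsen number Kn = lambda / L
Kn = 1512.9 / 445
Kn = 3.3998

3.3998


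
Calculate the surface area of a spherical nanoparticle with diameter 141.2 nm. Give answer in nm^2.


Radius r = 141.2/2 = 70.6 nm
Surface area SA = 4 * pi * r^2
SA = 4 * pi * (70.6)^2
SA = 62635.32 nm^2

62635.32


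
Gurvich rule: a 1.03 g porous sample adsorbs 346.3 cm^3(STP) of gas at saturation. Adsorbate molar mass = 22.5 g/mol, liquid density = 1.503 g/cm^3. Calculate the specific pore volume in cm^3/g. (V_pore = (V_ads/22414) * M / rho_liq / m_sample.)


Moles adsorbed n = V_ads / 22414 = 346.3 / 22414 = 1.545017e-02 mol
Liquid volume V_liq = n * M / rho_liq = 1.545017e-02 * 22.5 / 1.503 = 0.23129 cm^3
Specific pore volume V_pore = V_liq / m_sample = 0.23129 / 1.03
V_pore = 0.2246 cm^3/g

0.2246


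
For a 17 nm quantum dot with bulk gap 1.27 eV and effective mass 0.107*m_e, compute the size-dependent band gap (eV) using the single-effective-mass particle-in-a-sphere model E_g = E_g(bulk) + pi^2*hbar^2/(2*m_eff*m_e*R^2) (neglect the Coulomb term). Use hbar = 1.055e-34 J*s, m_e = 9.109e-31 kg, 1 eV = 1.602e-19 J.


Radius R = 17/2 nm = 8.5e-09 m
Confinement energy dE = pi^2 * hbar^2 / (2 * m_eff * m_e * R^2)
dE = pi^2 * (1.055e-34)^2 / (2 * 0.107 * 9.109e-31 * (8.5e-09)^2) J, divided by 1.602e-19 J/eV
dE = 0.0487 eV
Total band gap = E_g(bulk) + dE = 1.27 + 0.0487 = 1.3187 eV

1.3187


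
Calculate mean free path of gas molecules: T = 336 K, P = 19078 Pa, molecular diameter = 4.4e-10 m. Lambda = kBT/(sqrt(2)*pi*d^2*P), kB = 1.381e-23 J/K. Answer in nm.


Mean free path: lambda = kB*T / (sqrt(2) * pi * d^2 * P)
lambda = 1.381e-23 * 336 / (sqrt(2) * pi * (4.4e-10)^2 * 19078)
lambda = 2.82768e-07 m
lambda = 282.77 nm

282.77


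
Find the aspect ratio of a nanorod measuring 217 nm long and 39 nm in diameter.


Aspect ratio AR = length / diameter
AR = 217 / 39
AR = 5.56

5.56


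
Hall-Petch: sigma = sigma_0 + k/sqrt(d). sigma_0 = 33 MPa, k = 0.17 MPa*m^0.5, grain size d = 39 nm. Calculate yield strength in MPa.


d = 39 nm = 3.9e-08 m
sqrt(d) = 0.0001974842
Hall-Petch contribution = k / sqrt(d) = 0.17 / 0.0001974842 = 860.8 MPa
sigma = sigma_0 + k/sqrt(d) = 33 + 860.8 = 893.8 MPa

893.8


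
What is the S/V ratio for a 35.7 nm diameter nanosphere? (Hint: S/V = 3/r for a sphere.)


Radius r = 35.7/2 = 17.85 nm
S/V = 3 / r = 3 / 17.85
S/V = 0.1681 nm^-1

0.1681


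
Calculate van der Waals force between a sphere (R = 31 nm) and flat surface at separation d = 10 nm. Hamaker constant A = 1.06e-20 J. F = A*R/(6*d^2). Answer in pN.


Convert to SI: R = 31 nm = 3.1e-08 m, d = 10 nm = 1e-08 m
F = A * R / (6 * d^2)
F = 1.06e-20 * 3.1e-08 / (6 * (1e-08)^2)
F = 5.47667e-13 N = 0.548 pN

0.548


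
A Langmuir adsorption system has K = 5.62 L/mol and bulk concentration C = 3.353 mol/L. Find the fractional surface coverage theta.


Langmuir isotherm: theta = K*C / (1 + K*C)
K*C = 5.62 * 3.353 = 18.84386
theta = 18.84386 / (1 + 18.84386) = 18.84386 / 19.84386
theta = 0.9496

0.9496


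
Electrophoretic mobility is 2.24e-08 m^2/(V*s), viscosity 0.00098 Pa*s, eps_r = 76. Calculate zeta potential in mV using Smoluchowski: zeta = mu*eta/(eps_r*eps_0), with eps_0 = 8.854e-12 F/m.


Smoluchowski equation: zeta = mu * eta / (eps_r * eps_0)
zeta = 2.24e-08 * 0.00098 / (76 * 8.854e-12)
zeta = 0.032623 V = 32.62 mV

32.62


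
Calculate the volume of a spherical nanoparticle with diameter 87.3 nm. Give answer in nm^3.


Radius r = 87.3/2 = 43.65 nm
Volume V = (4/3) * pi * r^3
V = (4/3) * pi * (43.65)^3
V = 348370.49 nm^3

348370.49


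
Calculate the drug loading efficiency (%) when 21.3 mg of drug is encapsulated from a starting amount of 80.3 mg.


Drug loading efficiency = (drug loaded / drug initial) * 100
DLE = 21.3 / 80.3 * 100
DLE = 0.2653 * 100
DLE = 26.53%

26.53


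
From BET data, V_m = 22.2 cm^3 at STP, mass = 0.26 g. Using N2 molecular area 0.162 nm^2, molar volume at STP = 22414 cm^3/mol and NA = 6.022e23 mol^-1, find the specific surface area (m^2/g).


Number of moles in monolayer = V_m / 22414 = 22.2 / 22414 = 0.00099045
Number of molecules = moles * NA = 0.00099045 * 6.022e23
SA = molecules * sigma / mass
SA = (22.2 / 22414) * 6.022e23 * 0.162e-18 / 0.26
SA = 371.6 m^2/g

371.6


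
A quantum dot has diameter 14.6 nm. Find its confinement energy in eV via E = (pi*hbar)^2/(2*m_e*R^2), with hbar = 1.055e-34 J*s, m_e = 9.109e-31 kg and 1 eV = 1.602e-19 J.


Radius R = 14.6/2 = 7.3 nm = 7.3e-09 m
E = (pi * 1.055e-34)^2 / (2 * 9.109e-31 * (7.3e-09)^2)
E(J) = 1.13151e-21
E = E(J) / 1.602e-19 = 0.0071 eV

0.0071


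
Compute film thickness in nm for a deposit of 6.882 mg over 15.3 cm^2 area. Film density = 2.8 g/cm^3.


Convert: m = 6.882 mg = 6.8820e-06 kg, A = 15.3 cm^2 = 1.5300e-03 m^2, rho = 2.8 g/cm^3 = 2800 kg/m^3
t = m / (A * rho)
t = 6.8820e-06 / (1.5300e-03 * 2800)
t = 1.6064e-06 m = 1606.4 nm

1606.4


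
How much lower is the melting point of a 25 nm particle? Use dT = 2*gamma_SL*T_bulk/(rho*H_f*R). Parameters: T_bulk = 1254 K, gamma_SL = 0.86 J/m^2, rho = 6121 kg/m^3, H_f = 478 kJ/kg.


Radius R = 25/2 = 12.5 nm = 1.25e-08 m
Convert H_f = 478 kJ/kg = 478000 J/kg
dT = 2 * gamma_SL * T_bulk / (rho * H_f * R)
dT = 2 * 0.86 * 1254 / (6121 * 478000 * 1.25e-08)
dT = 59.0 K

59.0


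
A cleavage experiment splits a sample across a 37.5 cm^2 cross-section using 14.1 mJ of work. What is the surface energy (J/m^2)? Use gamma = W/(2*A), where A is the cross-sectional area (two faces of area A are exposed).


Convert: A = 37.5 cm^2 = 0.00375 m^2, W = 14.1 mJ = 0.0141 J
Cleaving exposes two faces of area A, so total new surface = 2*A and gamma = W / (2*A)
gamma = 0.0141 / (2 * 0.00375)
gamma = 1.88 J/m^2

1.88


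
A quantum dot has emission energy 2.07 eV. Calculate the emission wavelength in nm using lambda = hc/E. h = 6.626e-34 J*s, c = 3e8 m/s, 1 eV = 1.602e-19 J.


Convert energy: E = 2.07 eV = 2.07 * 1.602e-19 = 3.31614e-19 J
lambda = h*c / E = 6.626e-34 * 3e8 / 3.31614e-19
lambda = 5.99432e-07 m = 599.4 nm

599.4


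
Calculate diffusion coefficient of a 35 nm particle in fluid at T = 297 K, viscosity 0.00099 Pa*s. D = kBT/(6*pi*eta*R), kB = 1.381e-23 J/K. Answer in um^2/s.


Radius R = 35/2 = 17.5 nm = 1.75e-08 m
D = kB*T / (6*pi*eta*R)
D = 1.381e-23 * 297 / (6 * pi * 0.00099 * 1.75e-08)
D = 1.25596e-11 m^2/s = 12.56 um^2/s

12.56


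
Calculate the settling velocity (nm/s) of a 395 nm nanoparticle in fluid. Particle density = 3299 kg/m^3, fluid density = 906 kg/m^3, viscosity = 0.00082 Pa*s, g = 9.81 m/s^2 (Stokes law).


Radius R = 395/2 nm = 1.975e-07 m
Density difference = 3299 - 906 = 2393 kg/m^3
v = 2 * R^2 * (rho_p - rho_f) * g / (9 * eta)
v = 2 * (1.975e-07)^2 * 2393 * 9.81 / (9 * 0.00082)
v = 2.48153e-07 m/s = 248.153 nm/s

248.153


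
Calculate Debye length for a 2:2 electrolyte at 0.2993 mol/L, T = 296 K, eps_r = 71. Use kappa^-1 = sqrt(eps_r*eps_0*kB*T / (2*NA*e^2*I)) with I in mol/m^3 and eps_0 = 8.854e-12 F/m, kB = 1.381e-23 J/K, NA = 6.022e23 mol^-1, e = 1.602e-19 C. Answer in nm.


Ionic strength I = 0.2993 * 2^2 * 1000 = 1197.2 mol/m^3
kappa^-1 = sqrt(71 * 8.854e-12 * 1.381e-23 * 296 / (2 * 6.022e23 * (1.602e-19)^2 * 1197.2))
kappa^-1 = 0.264 nm

0.264


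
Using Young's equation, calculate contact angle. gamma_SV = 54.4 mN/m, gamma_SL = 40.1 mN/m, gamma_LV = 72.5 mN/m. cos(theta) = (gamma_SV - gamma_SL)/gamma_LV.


cos(theta) = (gamma_SV - gamma_SL) / gamma_LV
cos(theta) = (54.4 - 40.1) / 72.5
cos(theta) = 0.197241
theta = arccos(0.197241) = 78.62 degrees

78.62


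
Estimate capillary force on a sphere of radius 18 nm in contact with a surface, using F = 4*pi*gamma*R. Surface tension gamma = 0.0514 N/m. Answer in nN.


Convert radius: R = 18 nm = 1.8e-08 m
F = 4 * pi * gamma * R
F = 4 * pi * 0.0514 * 1.8e-08
F = 1.16264e-08 N = 11.6264 nN

11.6264


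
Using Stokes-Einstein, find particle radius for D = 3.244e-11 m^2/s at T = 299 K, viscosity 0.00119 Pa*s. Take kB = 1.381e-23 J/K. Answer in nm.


Stokes-Einstein: R = kB*T / (6*pi*eta*D)
R = 1.381e-23 * 299 / (6 * pi * 0.00119 * 3.244e-11)
R = 5.67461e-09 m = 5.67 nm

5.67


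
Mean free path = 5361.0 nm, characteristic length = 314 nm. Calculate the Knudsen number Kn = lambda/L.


Knudsen number Kn = lambda / L
Kn = 5361.0 / 314
Kn = 17.0732

17.0732


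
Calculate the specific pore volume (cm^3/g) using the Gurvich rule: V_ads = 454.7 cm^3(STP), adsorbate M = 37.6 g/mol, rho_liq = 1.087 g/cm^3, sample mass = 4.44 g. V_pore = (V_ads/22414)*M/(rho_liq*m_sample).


Moles adsorbed n = V_ads / 22414 = 454.7 / 22414 = 2.028643e-02 mol
Liquid volume V_liq = n * M / rho_liq = 2.028643e-02 * 37.6 / 1.087 = 0.70172 cm^3
Specific pore volume V_pore = V_liq / m_sample = 0.70172 / 4.44
V_pore = 0.158 cm^3/g

0.158


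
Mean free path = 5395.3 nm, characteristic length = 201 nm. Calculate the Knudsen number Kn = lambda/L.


Knudsen number Kn = lambda / L
Kn = 5395.3 / 201
Kn = 26.8423

26.8423


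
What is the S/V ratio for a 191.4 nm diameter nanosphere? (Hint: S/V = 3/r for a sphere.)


Radius r = 191.4/2 = 95.7 nm
S/V = 3 / r = 3 / 95.7
S/V = 0.0313 nm^-1

0.0313


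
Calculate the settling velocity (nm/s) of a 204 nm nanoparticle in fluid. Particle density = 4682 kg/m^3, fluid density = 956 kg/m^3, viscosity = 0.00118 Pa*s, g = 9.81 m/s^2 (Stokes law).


Radius R = 204/2 nm = 1.02e-07 m
Density difference = 4682 - 956 = 3726 kg/m^3
v = 2 * R^2 * (rho_p - rho_f) * g / (9 * eta)
v = 2 * (1.02e-07)^2 * 3726 * 9.81 / (9 * 0.00118)
v = 7.16173e-08 m/s = 71.6173 nm/s

71.6173


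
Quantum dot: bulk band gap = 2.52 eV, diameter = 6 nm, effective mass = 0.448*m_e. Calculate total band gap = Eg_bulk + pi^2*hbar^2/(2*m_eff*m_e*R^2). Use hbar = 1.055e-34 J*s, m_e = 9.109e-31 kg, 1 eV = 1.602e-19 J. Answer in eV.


Radius R = 6/2 nm = 3e-09 m
Confinement energy dE = pi^2 * hbar^2 / (2 * m_eff * m_e * R^2)
dE = pi^2 * (1.055e-34)^2 / (2 * 0.448 * 9.109e-31 * (3e-09)^2) J, divided by 1.602e-19 J/eV
dE = 0.0934 eV
Total band gap = E_g(bulk) + dE = 2.52 + 0.0934 = 2.6134 eV

2.6134


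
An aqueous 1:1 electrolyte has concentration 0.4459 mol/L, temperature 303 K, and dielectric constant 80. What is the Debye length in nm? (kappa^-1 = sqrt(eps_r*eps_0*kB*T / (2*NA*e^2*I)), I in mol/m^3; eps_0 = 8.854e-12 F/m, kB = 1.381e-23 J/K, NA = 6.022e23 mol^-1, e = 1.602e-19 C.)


Ionic strength I = 0.4459 * 1^2 * 1000 = 445.9 mol/m^3
kappa^-1 = sqrt(80 * 8.854e-12 * 1.381e-23 * 303 / (2 * 6.022e23 * (1.602e-19)^2 * 445.9))
kappa^-1 = 0.464 nm

0.464


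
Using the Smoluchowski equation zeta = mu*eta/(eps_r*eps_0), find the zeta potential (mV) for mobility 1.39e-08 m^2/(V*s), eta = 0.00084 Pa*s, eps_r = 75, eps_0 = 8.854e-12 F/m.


Smoluchowski equation: zeta = mu * eta / (eps_r * eps_0)
zeta = 1.39e-08 * 0.00084 / (75 * 8.854e-12)
zeta = 0.017583 V = 17.58 mV

17.58


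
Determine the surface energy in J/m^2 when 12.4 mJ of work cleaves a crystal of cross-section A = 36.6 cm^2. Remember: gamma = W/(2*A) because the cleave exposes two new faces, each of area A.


Convert: A = 36.6 cm^2 = 0.00366 m^2, W = 12.4 mJ = 0.0124 J
Cleaving exposes two faces of area A, so total new surface = 2*A and gamma = W / (2*A)
gamma = 0.0124 / (2 * 0.00366)
gamma = 1.694 J/m^2

1.694


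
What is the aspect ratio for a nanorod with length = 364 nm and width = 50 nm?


Aspect ratio AR = length / diameter
AR = 364 / 50
AR = 7.28

7.28


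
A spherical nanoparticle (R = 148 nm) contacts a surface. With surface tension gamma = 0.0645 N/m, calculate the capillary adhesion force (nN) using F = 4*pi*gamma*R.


Convert radius: R = 148 nm = 1.48e-07 m
F = 4 * pi * gamma * R
F = 4 * pi * 0.0645 * 1.48e-07
F = 1.19959e-07 N = 119.9586 nN

119.9586


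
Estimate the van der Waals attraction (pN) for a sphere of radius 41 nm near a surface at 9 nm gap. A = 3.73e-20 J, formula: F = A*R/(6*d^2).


Convert to SI: R = 41 nm = 4.1e-08 m, d = 9 nm = 9e-09 m
F = A * R / (6 * d^2)
F = 3.73e-20 * 4.1e-08 / (6 * (9e-09)^2)
F = 3.14671e-12 N = 3.147 pN

3.147


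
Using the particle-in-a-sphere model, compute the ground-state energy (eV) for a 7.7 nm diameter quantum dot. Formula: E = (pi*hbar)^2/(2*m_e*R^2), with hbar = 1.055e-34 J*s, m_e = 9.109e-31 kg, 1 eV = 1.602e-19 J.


Radius R = 7.7/2 = 3.85 nm = 3.85e-09 m
E = (pi * 1.055e-34)^2 / (2 * 9.109e-31 * (3.85e-09)^2)
E(J) = 4.06801e-21
E = E(J) / 1.602e-19 = 0.0254 eV

0.0254


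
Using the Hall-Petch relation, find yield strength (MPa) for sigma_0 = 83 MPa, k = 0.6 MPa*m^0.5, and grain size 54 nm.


d = 54 nm = 5.4e-08 m
sqrt(d) = 0.000232379
Hall-Petch contribution = k / sqrt(d) = 0.6 / 0.000232379 = 2582.0 MPa
sigma = sigma_0 + k/sqrt(d) = 83 + 2582.0 = 2665.0 MPa

2665.0


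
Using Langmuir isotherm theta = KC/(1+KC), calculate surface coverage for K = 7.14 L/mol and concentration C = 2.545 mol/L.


Langmuir isotherm: theta = K*C / (1 + K*C)
K*C = 7.14 * 2.545 = 18.1713
theta = 18.1713 / (1 + 18.1713) = 18.1713 / 19.1713
theta = 0.9478

0.9478


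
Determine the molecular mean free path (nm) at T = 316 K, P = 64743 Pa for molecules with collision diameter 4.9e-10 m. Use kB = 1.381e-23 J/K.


Mean free path: lambda = kB*T / (sqrt(2) * pi * d^2 * P)
lambda = 1.381e-23 * 316 / (sqrt(2) * pi * (4.9e-10)^2 * 64743)
lambda = 6.31875e-08 m
lambda = 63.19 nm

63.19


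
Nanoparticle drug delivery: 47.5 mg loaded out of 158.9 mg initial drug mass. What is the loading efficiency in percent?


Drug loading efficiency = (drug loaded / drug initial) * 100
DLE = 47.5 / 158.9 * 100
DLE = 0.2989 * 100
DLE = 29.89%

29.89


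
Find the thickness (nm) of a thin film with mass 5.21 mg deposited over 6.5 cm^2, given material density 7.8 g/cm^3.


Convert: m = 5.21 mg = 5.2100e-06 kg, A = 6.5 cm^2 = 6.5000e-04 m^2, rho = 7.8 g/cm^3 = 7800 kg/m^3
t = m / (A * rho)
t = 5.2100e-06 / (6.5000e-04 * 7800)
t = 1.0276e-06 m = 1027.6 nm

1027.6


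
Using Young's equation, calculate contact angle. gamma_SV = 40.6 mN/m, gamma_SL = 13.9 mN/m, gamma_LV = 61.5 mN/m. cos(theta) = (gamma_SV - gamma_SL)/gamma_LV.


cos(theta) = (gamma_SV - gamma_SL) / gamma_LV
cos(theta) = (40.6 - 13.9) / 61.5
cos(theta) = 0.434146
theta = arccos(0.434146) = 64.27 degrees

64.27


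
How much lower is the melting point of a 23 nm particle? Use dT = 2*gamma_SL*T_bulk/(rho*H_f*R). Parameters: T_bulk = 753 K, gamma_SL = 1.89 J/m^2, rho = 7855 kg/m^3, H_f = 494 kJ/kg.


Radius R = 23/2 = 11.5 nm = 1.15e-08 m
Convert H_f = 494 kJ/kg = 494000 J/kg
dT = 2 * gamma_SL * T_bulk / (rho * H_f * R)
dT = 2 * 1.89 * 753 / (7855 * 494000 * 1.15e-08)
dT = 63.8 K

63.8


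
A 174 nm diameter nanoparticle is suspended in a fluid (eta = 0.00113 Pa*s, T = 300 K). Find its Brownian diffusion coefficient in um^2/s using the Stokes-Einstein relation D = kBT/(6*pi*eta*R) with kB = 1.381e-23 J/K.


Radius R = 174/2 = 87 nm = 8.7e-08 m
D = kB*T / (6*pi*eta*R)
D = 1.381e-23 * 300 / (6 * pi * 0.00113 * 8.7e-08)
D = 2.23571e-12 m^2/s = 2.236 um^2/s

2.236


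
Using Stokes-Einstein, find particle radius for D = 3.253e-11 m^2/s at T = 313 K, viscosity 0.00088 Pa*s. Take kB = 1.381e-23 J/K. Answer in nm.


Stokes-Einstein: R = kB*T / (6*pi*eta*D)
R = 1.381e-23 * 313 / (6 * pi * 0.00088 * 3.253e-11)
R = 8.01069e-09 m = 8.01 nm

8.01


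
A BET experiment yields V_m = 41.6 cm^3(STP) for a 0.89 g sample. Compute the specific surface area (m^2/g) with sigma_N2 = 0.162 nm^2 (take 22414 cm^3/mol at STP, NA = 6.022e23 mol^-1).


Number of moles in monolayer = V_m / 22414 = 41.6 / 22414 = 0.00185598
Number of molecules = moles * NA = 0.00185598 * 6.022e23
SA = molecules * sigma / mass
SA = (41.6 / 22414) * 6.022e23 * 0.162e-18 / 0.89
SA = 203.4 m^2/g

203.4


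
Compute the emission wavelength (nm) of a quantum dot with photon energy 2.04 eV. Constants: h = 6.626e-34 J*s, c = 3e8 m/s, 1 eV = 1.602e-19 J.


Convert energy: E = 2.04 eV = 2.04 * 1.602e-19 = 3.26808e-19 J
lambda = h*c / E = 6.626e-34 * 3e8 / 3.26808e-19
lambda = 6.08247e-07 m = 608.2 nm

608.2


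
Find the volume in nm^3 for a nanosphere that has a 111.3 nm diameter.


Radius r = 111.3/2 = 55.65 nm
Volume V = (4/3) * pi * r^3
V = (4/3) * pi * (55.65)^3
V = 721911.76 nm^3

721911.76


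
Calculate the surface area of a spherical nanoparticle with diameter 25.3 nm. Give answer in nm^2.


Radius r = 25.3/2 = 12.65 nm
Surface area SA = 4 * pi * r^2
SA = 4 * pi * (12.65)^2
SA = 2010.9 nm^2

2010.9


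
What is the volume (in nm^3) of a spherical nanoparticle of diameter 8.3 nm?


Radius r = 8.3/2 = 4.15 nm
Volume V = (4/3) * pi * r^3
V = (4/3) * pi * (4.15)^3
V = 299.39 nm^3

299.39


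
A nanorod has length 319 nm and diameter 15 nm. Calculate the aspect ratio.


Aspect ratio AR = length / diameter
AR = 319 / 15
AR = 21.27

21.27


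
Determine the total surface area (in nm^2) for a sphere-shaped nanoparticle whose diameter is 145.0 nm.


Radius r = 145.0/2 = 72.5 nm
Surface area SA = 4 * pi * r^2
SA = 4 * pi * (72.5)^2
SA = 66051.99 nm^2

66051.99


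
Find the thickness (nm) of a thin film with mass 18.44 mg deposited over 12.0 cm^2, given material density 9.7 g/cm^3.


Convert: m = 18.44 mg = 1.8440e-05 kg, A = 12.0 cm^2 = 1.2000e-03 m^2, rho = 9.7 g/cm^3 = 9700 kg/m^3
t = m / (A * rho)
t = 1.8440e-05 / (1.2000e-03 * 9700)
t = 1.5842e-06 m = 1584.2 nm

1584.2


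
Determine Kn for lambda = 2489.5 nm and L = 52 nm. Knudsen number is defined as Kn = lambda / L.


Knudsen number Kn = lambda / L
Kn = 2489.5 / 52
Kn = 47.875

47.875


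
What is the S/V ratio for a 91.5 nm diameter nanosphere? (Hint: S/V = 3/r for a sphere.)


Radius r = 91.5/2 = 45.75 nm
S/V = 3 / r = 3 / 45.75
S/V = 0.0656 nm^-1

0.0656


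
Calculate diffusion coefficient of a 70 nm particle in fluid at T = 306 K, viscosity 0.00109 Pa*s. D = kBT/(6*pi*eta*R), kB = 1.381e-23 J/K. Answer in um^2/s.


Radius R = 70/2 = 35 nm = 3.5e-08 m
D = kB*T / (6*pi*eta*R)
D = 1.381e-23 * 306 / (6 * pi * 0.00109 * 3.5e-08)
D = 5.87651e-12 m^2/s = 5.877 um^2/s

5.877


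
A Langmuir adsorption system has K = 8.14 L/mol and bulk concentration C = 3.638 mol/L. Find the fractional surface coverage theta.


Langmuir isotherm: theta = K*C / (1 + K*C)
K*C = 8.14 * 3.638 = 29.61332
theta = 29.61332 / (1 + 29.61332) = 29.61332 / 30.61332
theta = 0.9673

0.9673


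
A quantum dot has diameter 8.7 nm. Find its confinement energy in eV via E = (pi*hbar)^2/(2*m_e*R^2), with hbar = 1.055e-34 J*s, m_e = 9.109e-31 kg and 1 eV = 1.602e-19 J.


Radius R = 8.7/2 = 4.35 nm = 4.35e-09 m
E = (pi * 1.055e-34)^2 / (2 * 9.109e-31 * (4.35e-09)^2)
E(J) = 3.18658e-21
E = E(J) / 1.602e-19 = 0.0199 eV

0.0199


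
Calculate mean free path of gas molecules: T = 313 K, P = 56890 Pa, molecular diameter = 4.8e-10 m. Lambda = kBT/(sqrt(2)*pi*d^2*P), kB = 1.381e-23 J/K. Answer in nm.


Mean free path: lambda = kB*T / (sqrt(2) * pi * d^2 * P)
lambda = 1.381e-23 * 313 / (sqrt(2) * pi * (4.8e-10)^2 * 56890)
lambda = 7.42258e-08 m
lambda = 74.23 nm

74.23


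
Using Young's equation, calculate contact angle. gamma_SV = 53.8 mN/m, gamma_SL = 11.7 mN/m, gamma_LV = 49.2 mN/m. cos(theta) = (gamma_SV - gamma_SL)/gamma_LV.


cos(theta) = (gamma_SV - gamma_SL) / gamma_LV
cos(theta) = (53.8 - 11.7) / 49.2
cos(theta) = 0.855691
theta = arccos(0.855691) = 31.16 degrees

31.16


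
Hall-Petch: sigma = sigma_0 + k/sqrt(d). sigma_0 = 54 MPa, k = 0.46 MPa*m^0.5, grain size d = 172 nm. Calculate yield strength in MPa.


d = 172 nm = 1.72e-07 m
sqrt(d) = 0.0004147288
Hall-Petch contribution = k / sqrt(d) = 0.46 / 0.0004147288 = 1109.2 MPa
sigma = sigma_0 + k/sqrt(d) = 54 + 1109.2 = 1163.2 MPa

1163.2


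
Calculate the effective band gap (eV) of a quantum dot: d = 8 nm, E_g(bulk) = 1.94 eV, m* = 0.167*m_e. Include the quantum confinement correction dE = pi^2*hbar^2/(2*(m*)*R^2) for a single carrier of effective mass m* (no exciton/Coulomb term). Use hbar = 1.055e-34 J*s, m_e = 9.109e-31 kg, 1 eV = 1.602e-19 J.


Radius R = 8/2 nm = 4e-09 m
Confinement energy dE = pi^2 * hbar^2 / (2 * m_eff * m_e * R^2)
dE = pi^2 * (1.055e-34)^2 / (2 * 0.167 * 9.109e-31 * (4e-09)^2) J, divided by 1.602e-19 J/eV
dE = 0.1409 eV
Total band gap = E_g(bulk) + dE = 1.94 + 0.1409 = 2.0809 eV

2.0809


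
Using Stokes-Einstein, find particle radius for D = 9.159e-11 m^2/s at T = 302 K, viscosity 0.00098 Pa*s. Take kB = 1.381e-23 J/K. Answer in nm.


Stokes-Einstein: R = kB*T / (6*pi*eta*D)
R = 1.381e-23 * 302 / (6 * pi * 0.00098 * 9.159e-11)
R = 2.46505e-09 m = 2.47 nm

2.47


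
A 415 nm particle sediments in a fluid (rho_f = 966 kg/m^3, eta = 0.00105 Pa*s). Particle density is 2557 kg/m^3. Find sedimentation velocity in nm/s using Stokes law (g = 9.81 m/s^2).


Radius R = 415/2 nm = 2.075e-07 m
Density difference = 2557 - 966 = 1591 kg/m^3
v = 2 * R^2 * (rho_p - rho_f) * g / (9 * eta)
v = 2 * (2.075e-07)^2 * 1591 * 9.81 / (9 * 0.00105)
v = 1.42224e-07 m/s = 142.2242 nm/s

142.2242


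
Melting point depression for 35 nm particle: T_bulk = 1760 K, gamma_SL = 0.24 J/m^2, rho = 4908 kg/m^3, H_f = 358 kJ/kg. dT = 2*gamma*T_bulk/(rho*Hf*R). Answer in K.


Radius R = 35/2 = 17.5 nm = 1.75e-08 m
Convert H_f = 358 kJ/kg = 358000 J/kg
dT = 2 * gamma_SL * T_bulk / (rho * H_f * R)
dT = 2 * 0.24 * 1760 / (4908 * 358000 * 1.75e-08)
dT = 27.5 K

27.5


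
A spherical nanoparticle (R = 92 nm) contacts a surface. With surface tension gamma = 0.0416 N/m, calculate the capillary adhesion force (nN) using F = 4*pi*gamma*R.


Convert radius: R = 92 nm = 9.2e-08 m
F = 4 * pi * gamma * R
F = 4 * pi * 0.0416 * 9.2e-08
F = 4.8094e-08 N = 48.094 nN

48.094


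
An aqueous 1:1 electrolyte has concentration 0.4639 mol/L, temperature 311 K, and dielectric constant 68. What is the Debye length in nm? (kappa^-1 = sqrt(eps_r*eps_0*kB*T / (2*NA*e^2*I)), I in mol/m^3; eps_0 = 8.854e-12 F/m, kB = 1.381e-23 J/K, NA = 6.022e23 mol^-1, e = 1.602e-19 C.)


Ionic strength I = 0.4639 * 1^2 * 1000 = 463.9 mol/m^3
kappa^-1 = sqrt(68 * 8.854e-12 * 1.381e-23 * 311 / (2 * 6.022e23 * (1.602e-19)^2 * 463.9))
kappa^-1 = 0.425 nm

0.425
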